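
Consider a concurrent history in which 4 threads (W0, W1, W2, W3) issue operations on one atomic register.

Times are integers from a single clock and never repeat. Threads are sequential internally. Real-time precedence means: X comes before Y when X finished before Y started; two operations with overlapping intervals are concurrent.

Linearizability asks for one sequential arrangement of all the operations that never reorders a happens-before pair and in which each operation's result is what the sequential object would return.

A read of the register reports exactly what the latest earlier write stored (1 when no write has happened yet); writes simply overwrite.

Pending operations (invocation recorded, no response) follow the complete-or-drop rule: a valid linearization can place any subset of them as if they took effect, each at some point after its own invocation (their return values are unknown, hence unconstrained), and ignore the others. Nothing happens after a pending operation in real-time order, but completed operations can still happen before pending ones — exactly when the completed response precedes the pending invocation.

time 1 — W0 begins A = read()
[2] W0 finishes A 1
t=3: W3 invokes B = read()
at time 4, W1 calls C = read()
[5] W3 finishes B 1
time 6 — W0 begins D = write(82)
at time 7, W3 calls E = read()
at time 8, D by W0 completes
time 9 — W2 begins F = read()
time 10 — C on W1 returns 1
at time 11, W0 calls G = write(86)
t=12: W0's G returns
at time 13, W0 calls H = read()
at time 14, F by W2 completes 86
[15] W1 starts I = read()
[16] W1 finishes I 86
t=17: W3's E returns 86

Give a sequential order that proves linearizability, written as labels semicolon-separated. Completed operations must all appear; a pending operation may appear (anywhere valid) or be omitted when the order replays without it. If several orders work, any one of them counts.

step 1: A read() → 1 — value 1
step 2: B read() → 1 — value 1
step 3: C read() → 1 — value 1
step 4: D write(82) — value 82
step 5: G write(86) — value 86
step 6: E read() → 86 — value 86
step 7: F read() → 86 — value 86
step 8: H read() (pending, included) — value 86
step 9: I read() → 86 — value 86

A; B; C; D; G; E; F; H; I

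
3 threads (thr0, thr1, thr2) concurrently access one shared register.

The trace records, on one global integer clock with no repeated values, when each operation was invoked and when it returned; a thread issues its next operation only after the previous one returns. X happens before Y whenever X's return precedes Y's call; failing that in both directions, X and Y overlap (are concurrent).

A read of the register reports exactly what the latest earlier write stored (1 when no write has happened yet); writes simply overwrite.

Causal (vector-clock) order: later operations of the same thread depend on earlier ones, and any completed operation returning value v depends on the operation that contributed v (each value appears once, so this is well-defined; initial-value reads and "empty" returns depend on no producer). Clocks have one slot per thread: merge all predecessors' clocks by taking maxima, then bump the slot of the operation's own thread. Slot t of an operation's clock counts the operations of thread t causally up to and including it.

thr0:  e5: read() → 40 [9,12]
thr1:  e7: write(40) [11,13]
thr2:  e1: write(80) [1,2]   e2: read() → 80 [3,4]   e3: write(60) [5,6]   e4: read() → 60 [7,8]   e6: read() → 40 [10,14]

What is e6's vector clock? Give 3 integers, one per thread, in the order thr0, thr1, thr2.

root op e1, invoked 1: fresh clock plus thr2's own tick → (0, 0, 1)
root op e7, invoked 11: fresh clock plus thr1's own tick → (0, 1, 0)
invoked at 3, e2 merges VC(e1)=(0, 0, 1) and bumps thr2's slot → (0, 0, 2)
invoked at 9, e5 merges VC(e7)=(0, 1, 0) and bumps thr0's slot → (1, 1, 0)
invoked at 5, e3 merges VC(e2)=(0, 0, 2) and bumps thr2's slot → (0, 0, 3)
invoked at 7, e4 merges VC(e3)=(0, 0, 3) and bumps thr2's slot → (0, 0, 4)
invoked at 10, e6 merges VC(e4)=(0, 0, 4), VC(e7)=(0, 1, 0) and bumps thr2's slot → (0, 1, 5)
target: VC(e6) = (0, 1, 5)

(0, 1, 5)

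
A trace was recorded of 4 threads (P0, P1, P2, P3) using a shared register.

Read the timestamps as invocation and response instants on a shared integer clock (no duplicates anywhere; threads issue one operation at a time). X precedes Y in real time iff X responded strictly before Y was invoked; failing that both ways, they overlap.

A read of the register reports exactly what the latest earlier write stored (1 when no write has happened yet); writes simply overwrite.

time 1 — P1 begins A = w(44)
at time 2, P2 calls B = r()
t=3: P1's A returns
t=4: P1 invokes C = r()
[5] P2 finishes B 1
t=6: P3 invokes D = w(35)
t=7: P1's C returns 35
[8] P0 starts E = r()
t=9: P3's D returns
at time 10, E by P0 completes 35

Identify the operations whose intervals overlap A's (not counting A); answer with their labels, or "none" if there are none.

A spans [1,3]; an op avoiding the whole window 1..3 is ordered, any other is concurrent
B [2,5]: concurrent
C [4,7]: after
D [6,9]: after
E [8,10]: after

B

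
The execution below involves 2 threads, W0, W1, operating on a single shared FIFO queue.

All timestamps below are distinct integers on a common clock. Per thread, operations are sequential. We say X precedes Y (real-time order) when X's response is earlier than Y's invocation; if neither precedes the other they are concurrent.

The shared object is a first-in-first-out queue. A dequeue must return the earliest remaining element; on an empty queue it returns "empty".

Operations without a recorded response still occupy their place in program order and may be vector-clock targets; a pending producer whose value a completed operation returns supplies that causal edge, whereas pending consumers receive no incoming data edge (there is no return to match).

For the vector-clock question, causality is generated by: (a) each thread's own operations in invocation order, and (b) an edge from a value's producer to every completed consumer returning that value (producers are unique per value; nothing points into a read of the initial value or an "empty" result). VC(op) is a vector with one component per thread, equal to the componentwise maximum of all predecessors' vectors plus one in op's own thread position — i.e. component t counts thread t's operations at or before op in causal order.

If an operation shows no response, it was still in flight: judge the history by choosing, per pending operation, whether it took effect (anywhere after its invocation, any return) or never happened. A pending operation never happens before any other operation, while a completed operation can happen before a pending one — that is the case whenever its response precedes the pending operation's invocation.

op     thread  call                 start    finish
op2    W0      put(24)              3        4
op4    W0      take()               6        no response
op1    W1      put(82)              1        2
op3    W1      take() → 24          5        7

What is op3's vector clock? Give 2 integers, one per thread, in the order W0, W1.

op1 (invocation 1): nothing precedes it; W1's component alone gives (0, 1)
op2 (invocation 3): nothing precedes it; W0's component alone gives (1, 0)
VC(op4, invoked at 6): max of VC(op2)=(1, 0), then +1 on thread W0 → (2, 0)
VC(op3, invoked at 5): max of VC(op1)=(0, 1), VC(op2)=(1, 0), then +1 on thread W1 → (1, 2)
target: VC(op3) = (1, 2)

(1, 2)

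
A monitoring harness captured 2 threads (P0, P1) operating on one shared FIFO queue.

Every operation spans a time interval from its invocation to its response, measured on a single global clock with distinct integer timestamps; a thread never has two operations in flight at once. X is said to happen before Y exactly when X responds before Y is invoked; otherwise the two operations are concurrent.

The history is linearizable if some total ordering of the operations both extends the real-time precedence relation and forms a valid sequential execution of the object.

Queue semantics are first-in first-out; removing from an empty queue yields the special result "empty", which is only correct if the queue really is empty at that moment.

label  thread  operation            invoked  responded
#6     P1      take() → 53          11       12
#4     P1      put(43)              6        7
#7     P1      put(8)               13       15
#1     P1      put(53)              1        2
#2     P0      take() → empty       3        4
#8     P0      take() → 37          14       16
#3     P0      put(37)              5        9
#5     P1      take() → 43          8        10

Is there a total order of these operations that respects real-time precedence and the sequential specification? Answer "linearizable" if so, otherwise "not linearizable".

through event 3 a valid linearization exists; event 4 (#2 responding at time 4) ends that
one real-time candidate order over the 2 completed operations — the FIFO queue replay rejects it
for example #1, #2 fails at step 2: #2 take() → empty is not legal there

not linearizable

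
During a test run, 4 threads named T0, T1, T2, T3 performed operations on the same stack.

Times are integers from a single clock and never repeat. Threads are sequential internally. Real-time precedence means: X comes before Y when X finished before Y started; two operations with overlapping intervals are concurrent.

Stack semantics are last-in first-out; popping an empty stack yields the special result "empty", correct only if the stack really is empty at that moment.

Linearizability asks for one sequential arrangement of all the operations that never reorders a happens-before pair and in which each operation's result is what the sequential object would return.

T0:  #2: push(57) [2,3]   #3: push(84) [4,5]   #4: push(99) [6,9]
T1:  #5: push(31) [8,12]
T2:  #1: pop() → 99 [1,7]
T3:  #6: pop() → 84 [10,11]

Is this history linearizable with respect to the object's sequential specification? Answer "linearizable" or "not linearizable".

a witness: #2, #3, #4, #1, #6, #5
1. #2 push(57), leaving stack <57>
2. #3 push(84), leaving stack <57,84>
3. #4 push(99), leaving stack <57,84,99>
4. #1 pop() → 99, leaving stack <57,84>
5. #6 pop() → 84, leaving stack <57>
6. #5 push(31), leaving stack <57,31>

linearizable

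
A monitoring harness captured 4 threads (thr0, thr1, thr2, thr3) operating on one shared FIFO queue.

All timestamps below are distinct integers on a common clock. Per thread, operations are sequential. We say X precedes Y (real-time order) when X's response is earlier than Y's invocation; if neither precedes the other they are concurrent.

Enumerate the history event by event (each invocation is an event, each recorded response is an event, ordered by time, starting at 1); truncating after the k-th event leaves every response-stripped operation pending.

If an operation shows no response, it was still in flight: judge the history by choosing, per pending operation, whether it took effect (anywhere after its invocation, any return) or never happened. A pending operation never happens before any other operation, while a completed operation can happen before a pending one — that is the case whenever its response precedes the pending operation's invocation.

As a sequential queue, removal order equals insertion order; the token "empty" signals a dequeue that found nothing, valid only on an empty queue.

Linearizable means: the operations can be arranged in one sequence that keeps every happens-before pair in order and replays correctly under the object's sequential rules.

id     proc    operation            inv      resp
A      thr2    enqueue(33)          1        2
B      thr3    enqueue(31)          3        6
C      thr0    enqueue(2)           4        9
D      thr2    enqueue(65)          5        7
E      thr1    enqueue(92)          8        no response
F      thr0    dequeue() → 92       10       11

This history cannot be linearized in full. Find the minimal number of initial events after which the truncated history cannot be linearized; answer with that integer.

11

events 1..10 are still linearizable — one witness is A, B, C, D:
after step 1 (A enqueue(33)): queue <33>
after step 2 (B enqueue(31)): queue <33,31>
after step 3 (C enqueue(2)): queue <33,31,2>
after step 4 (D enqueue(65)): queue <33,31,2,65>
with event 11 included (F responding at time 11), all real-time-consistent orders fail
no escape via the 1 pending operation (E): every completion choice fails
one such order, A, B, C, D, F (pending dropped), breaks at step 5 where F dequeue() → 92 is illegal
one such order, A, B, D, C, F (pending dropped), breaks at step 5 where F dequeue() → 92 is illegal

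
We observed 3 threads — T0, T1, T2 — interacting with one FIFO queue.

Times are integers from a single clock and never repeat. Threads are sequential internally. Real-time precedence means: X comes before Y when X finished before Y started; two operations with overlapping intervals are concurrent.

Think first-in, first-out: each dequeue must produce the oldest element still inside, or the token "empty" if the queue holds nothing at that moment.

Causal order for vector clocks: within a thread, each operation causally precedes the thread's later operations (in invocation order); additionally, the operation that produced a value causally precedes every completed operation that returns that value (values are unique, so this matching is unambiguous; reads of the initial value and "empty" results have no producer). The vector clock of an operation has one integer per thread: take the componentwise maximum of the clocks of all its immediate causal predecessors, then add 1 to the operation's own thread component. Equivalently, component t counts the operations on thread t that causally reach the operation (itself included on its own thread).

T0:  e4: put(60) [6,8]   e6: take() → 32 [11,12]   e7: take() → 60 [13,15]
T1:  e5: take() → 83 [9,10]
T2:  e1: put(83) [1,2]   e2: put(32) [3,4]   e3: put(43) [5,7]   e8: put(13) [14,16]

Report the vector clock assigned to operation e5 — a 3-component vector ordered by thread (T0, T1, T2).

VC(e1, invoked at 1): no causal predecessors; +1 on T2 → (0, 0, 1)
VC(e4, invoked at 6): no causal predecessors; +1 on T0 → (1, 0, 0)
merge at e2 (invoked 3): VC(e1)=(0, 0, 1), own-thread bump on T2 → (0, 0, 2)
merge at e5 (invoked 9): VC(e1)=(0, 0, 1), own-thread bump on T1 → (0, 1, 1)
merge at e3 (invoked 5): VC(e2)=(0, 0, 2), own-thread bump on T2 → (0, 0, 3)
merge at e8 (invoked 14): VC(e3)=(0, 0, 3), own-thread bump on T2 → (0, 0, 4)
merge at e6 (invoked 11): VC(e2)=(0, 0, 2), VC(e4)=(1, 0, 0), own-thread bump on T0 → (2, 0, 2)
merge at e7 (invoked 13): VC(e4)=(1, 0, 0), VC(e6)=(2, 0, 2), own-thread bump on T0 → (3, 0, 2)
target: VC(e5) = (0, 1, 1)

(0, 1, 1)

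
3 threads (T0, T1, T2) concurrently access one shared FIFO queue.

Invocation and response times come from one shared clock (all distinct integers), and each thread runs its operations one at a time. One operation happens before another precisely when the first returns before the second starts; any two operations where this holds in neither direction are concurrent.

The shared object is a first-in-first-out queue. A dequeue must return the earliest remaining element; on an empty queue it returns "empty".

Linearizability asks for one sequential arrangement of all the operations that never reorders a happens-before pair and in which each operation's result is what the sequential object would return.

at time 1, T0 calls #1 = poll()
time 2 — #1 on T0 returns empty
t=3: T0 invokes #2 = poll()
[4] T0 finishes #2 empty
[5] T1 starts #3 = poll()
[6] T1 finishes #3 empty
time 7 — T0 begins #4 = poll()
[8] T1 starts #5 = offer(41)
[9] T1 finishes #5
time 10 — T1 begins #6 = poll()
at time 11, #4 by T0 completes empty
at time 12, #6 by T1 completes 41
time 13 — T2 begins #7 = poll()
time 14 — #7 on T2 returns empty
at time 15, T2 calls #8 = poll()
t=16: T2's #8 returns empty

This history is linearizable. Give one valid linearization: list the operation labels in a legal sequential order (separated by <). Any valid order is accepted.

1. #1 poll() → empty, leaving queue <>
2. #2 poll() → empty, leaving queue <>
3. #3 poll() → empty, leaving queue <>
4. #4 poll() → empty, leaving queue <>
5. #5 offer(41), leaving queue <41>
6. #6 poll() → 41, leaving queue <>
7. #7 poll() → empty, leaving queue <>
8. #8 poll() → empty, leaving queue <>

#1 < #2 < #3 < #4 < #5 < #6 < #7 < #8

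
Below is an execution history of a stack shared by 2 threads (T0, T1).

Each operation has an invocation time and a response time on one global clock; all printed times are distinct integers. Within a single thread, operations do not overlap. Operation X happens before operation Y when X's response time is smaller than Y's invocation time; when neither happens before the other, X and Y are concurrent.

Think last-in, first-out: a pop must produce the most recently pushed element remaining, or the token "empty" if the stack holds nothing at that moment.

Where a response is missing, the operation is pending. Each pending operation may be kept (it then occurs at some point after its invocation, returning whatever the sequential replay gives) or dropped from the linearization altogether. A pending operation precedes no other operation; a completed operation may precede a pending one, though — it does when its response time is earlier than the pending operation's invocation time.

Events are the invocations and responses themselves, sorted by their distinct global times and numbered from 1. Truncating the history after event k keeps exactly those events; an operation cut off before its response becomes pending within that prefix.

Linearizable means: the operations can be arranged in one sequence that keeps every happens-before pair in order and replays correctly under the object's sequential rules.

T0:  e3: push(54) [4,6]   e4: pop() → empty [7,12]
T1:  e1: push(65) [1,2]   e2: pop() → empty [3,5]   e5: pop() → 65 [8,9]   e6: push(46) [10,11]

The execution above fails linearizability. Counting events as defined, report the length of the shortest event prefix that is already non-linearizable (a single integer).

events 1..4 are linearizable; a witness order is e1:
step 1: e1 push(65) — stack <65>
adding event 5 (e2 responds at 5) leaves no legal real-time order
including or dropping the 1 pending operation (e3) in any combination fails
one such order, e1, e2 (pending dropped), breaks at step 2 where e2 pop() → empty is illegal

5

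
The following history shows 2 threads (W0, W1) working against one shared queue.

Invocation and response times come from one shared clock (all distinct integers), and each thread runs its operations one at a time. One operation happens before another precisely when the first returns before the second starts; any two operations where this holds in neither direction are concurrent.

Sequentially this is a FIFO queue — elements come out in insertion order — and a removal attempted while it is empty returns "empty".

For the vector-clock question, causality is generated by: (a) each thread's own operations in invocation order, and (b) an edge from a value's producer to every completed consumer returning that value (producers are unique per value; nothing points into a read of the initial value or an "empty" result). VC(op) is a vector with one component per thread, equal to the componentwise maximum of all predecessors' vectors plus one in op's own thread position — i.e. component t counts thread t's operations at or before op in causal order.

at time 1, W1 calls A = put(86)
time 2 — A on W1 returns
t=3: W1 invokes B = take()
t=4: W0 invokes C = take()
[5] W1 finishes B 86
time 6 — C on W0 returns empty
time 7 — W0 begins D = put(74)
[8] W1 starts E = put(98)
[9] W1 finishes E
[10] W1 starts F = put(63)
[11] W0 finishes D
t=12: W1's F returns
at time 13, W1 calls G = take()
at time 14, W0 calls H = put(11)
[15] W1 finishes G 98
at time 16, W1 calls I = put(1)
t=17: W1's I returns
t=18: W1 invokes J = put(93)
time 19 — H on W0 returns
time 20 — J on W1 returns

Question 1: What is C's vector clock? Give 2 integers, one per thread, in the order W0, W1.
(1, 0)

A, invoked 1, has no incoming edges; only W1's bump applies → (0, 1)
C, invoked 4, has no incoming edges; only W0's bump applies → (1, 0)
from VC(A)=(0, 1), B (invoked 3) maxes components and bumps W1 → (0, 2)
from VC(C)=(1, 0), D (invoked 7) maxes components and bumps W0 → (2, 0)
from VC(B)=(0, 2), E (invoked 8) maxes components and bumps W1 → (0, 3)
from VC(D)=(2, 0), H (invoked 14) maxes components and bumps W0 → (3, 0)
from VC(E)=(0, 3), F (invoked 10) maxes components and bumps W1 → (0, 4)
from VC(E)=(0, 3), VC(F)=(0, 4), G (invoked 13) maxes components and bumps W1 → (0, 5)
from VC(G)=(0, 5), I (invoked 16) maxes components and bumps W1 → (0, 6)
from VC(I)=(0, 6), J (invoked 18) maxes components and bumps W1 → (0, 7)
target: VC(C) = (1, 0)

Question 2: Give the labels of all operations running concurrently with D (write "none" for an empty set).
E, F

D spans [7,11]: anything still running between times 7 and 11 counts as concurrent
A [1,2]: before
B [3,5]: before
C [4,6]: before
E [8,9]: concurrent
F [10,12]: concurrent
G [13,15]: after
H [14,19]: after
I [16,17]: after
J [18,20]: after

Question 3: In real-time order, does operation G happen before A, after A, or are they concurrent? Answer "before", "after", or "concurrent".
after

G spans [13,15], A spans [1,2]
resp(A)=2 < inv(G)=13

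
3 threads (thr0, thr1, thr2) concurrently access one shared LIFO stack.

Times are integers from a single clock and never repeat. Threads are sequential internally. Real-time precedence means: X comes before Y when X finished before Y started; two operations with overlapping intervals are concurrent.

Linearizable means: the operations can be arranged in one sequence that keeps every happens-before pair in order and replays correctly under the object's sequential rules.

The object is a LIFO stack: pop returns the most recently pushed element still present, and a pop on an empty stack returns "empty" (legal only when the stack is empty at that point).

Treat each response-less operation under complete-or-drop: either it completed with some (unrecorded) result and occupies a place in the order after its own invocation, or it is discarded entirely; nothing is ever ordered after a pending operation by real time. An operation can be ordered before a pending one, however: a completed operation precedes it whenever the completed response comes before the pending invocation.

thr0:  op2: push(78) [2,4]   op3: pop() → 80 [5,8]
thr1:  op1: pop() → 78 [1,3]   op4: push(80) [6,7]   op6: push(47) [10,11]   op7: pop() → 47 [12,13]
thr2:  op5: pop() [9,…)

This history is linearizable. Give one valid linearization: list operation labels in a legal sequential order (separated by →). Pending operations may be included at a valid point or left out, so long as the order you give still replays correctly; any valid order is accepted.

op2 → op1 → op4 → op3 → op5 → op6 → op7

after step 1 (op2 push(78)): stack <78>
after step 2 (op1 pop() → 78): stack <>
after step 3 (op4 push(80)): stack <80>
after step 4 (op3 pop() → 80): stack <>
after step 5 (op5 pop() (pending, included)): stack <>
after step 6 (op6 push(47)): stack <47>
after step 7 (op7 pop() → 47): stack <>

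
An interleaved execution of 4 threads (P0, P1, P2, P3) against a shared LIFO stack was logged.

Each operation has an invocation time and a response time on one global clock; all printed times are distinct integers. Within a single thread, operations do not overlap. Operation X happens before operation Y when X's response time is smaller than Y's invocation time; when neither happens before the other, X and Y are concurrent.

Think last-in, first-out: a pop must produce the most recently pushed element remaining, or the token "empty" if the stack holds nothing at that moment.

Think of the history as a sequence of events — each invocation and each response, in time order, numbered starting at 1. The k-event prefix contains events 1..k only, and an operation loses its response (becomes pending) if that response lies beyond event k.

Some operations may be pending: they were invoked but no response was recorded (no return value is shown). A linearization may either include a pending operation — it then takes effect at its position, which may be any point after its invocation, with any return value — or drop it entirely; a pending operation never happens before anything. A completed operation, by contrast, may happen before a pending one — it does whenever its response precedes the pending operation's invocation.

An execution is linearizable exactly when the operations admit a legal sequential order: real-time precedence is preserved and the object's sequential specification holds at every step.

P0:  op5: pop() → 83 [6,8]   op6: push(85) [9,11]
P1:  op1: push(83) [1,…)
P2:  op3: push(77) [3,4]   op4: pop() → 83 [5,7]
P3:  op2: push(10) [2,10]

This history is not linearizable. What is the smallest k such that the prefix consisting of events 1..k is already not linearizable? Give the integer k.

8

events 1..7 are linearizable, e.g. via op1, op3, op5, op4:
after step 1 (op1 push(83) (pending, included)): stack <83>
after step 2 (op3 push(77)): stack <83,77>
after step 3 (op5 pop() (pending, included)): stack <83>
after step 4 (op4 pop() → 83): stack <>
with event 8 included (op5 responding at time 8), all real-time-consistent orders fail
include/drop combinations of the 2 pending operations (op1, op2) were all tried; none helps
sample order op3, op4, op5 (pending dropped) stalls at step 2 — op4 pop() → 83 has no legal effect
sample order op3, op5, op4 (pending dropped) stalls at step 2 — op5 pop() → 83 has no legal effect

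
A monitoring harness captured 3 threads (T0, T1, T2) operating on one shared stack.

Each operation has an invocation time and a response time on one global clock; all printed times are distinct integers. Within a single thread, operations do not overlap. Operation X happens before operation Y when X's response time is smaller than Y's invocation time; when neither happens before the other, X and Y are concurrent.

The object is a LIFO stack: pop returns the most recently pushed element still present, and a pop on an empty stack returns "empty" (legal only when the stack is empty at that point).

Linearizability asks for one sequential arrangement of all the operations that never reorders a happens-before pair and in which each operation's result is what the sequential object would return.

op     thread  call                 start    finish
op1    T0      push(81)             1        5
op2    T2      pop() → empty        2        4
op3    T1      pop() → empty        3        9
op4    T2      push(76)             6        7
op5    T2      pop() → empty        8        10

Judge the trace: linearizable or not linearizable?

not linearizable

already the first 10 events (up to op5's response at time 10) admit no linearization; the first 9 still do
5 completed operations, 10 real-time-consistent orders — every stack replay fails
sample order op1, op2, op3, op4, op5 stalls at step 2 — op2 pop() → empty has no legal effect
sample order op1, op2, op4, op3, op5 stalls at step 2 — op2 pop() → empty has no legal effect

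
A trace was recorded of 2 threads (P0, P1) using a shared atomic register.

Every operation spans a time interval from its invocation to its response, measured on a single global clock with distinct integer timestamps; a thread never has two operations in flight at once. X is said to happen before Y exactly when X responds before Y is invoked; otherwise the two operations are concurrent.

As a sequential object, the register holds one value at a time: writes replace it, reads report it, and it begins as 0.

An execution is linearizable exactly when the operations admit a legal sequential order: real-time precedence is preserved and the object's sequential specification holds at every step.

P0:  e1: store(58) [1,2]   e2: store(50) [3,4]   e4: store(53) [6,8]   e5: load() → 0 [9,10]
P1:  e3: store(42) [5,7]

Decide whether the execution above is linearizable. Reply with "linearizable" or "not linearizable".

prefix check: 1..9 passes, 1..10 fails once e5's time-10 response joins
checked exhaustively: 2 real-time-consistent orders of 5 completed operations, zero legal atomic register replays
for example e1, e2, e3, e4, e5 fails at step 5: e5 load() → 0 is not legal there
for example e1, e2, e4, e3, e5 fails at step 5: e5 load() → 0 is not legal there

not linearizable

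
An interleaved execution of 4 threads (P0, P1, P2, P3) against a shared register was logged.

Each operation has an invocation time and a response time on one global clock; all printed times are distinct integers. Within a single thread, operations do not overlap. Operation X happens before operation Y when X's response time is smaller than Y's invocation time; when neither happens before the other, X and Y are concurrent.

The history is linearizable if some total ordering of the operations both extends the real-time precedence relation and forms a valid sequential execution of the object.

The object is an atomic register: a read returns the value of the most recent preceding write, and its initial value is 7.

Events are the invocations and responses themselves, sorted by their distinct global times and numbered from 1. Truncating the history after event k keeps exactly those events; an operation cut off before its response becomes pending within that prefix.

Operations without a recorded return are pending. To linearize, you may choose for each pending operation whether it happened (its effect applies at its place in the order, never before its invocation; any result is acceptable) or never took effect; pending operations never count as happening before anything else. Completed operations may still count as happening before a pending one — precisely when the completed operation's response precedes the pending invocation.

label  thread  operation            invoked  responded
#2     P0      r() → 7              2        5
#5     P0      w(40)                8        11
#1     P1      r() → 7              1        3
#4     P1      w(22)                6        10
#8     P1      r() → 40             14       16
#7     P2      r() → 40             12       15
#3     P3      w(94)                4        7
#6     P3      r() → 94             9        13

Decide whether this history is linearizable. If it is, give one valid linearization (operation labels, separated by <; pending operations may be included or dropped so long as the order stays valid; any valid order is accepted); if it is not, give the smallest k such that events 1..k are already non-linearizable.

after step 1 (#1 r() → 7): value 7
after step 2 (#2 r() → 7): value 7
after step 3 (#3 w(94)): value 94
after step 4 (#6 r() → 94): value 94
after step 5 (#4 w(22)): value 22
after step 6 (#5 w(40)): value 40
after step 7 (#7 r() → 40): value 40
after step 8 (#8 r() → 40): value 40

linearizable — witness: #1 < #2 < #3 < #6 < #4 < #5 < #7 < #8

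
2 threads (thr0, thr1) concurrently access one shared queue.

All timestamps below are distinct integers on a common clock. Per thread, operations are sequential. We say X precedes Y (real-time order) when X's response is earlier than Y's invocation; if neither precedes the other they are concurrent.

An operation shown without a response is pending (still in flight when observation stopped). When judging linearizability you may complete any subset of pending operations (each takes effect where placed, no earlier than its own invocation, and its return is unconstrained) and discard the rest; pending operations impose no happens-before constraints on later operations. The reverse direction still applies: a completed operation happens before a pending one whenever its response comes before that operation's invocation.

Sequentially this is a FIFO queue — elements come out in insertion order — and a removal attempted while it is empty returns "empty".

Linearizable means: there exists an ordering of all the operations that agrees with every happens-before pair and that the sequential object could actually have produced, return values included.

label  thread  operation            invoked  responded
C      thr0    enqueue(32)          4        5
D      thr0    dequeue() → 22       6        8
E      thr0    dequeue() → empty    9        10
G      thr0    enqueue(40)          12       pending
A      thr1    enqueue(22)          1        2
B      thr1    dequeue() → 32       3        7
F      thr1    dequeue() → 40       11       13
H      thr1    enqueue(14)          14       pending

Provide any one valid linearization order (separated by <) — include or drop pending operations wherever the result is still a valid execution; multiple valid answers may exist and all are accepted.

A < C < D < B < E < G < F

1. A enqueue(22), leaving queue <22>
2. C enqueue(32), leaving queue <22,32>
3. D dequeue() → 22, leaving queue <32>
4. B dequeue() → 32, leaving queue <>
5. E dequeue() → empty, leaving queue <>
6. G enqueue(40) (pending, included), leaving queue <40>
7. F dequeue() → 40, leaving queue <>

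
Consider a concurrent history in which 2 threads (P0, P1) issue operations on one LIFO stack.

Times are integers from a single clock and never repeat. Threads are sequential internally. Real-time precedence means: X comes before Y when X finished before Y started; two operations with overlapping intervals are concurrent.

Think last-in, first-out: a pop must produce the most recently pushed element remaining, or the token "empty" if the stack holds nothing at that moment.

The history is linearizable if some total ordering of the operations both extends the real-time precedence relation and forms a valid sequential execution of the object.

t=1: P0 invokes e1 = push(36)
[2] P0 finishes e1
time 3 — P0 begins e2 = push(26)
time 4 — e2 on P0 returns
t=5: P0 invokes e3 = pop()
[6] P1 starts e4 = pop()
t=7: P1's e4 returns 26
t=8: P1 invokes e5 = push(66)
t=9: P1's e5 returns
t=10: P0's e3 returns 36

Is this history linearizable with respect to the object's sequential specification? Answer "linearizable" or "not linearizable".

a witness: e1, e2, e4, e3, e5
step 1: e1 push(36) — stack <36>
step 2: e2 push(26) — stack <36,26>
step 3: e4 pop() → 26 — stack <36>
step 4: e3 pop() → 36 — stack <>
step 5: e5 push(66) — stack <66>

linearizable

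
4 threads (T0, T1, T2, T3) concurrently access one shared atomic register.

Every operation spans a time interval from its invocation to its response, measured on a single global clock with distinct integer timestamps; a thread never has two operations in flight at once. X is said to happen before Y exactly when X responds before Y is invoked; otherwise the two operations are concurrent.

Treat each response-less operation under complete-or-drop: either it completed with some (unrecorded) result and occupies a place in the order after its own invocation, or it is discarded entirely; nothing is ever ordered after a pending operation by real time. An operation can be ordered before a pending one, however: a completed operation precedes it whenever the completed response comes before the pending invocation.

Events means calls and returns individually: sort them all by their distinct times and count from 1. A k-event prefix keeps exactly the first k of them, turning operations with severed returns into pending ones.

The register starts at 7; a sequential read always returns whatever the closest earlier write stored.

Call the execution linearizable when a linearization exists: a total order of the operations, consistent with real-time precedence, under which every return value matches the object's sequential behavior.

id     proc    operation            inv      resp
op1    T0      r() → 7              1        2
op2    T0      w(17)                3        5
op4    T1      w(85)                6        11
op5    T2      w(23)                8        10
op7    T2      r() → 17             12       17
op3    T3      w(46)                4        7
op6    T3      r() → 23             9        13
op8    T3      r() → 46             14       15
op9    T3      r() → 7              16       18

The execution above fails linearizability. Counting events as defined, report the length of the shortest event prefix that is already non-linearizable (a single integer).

one valid order for events 1..14 is op1, op2, op3, op4, op5, op6:
step 1: op1 r() → 7 — value 7
step 2: op2 w(17) — value 17
step 3: op3 w(46) — value 46
step 4: op4 w(85) — value 85
step 5: op5 w(23) — value 23
step 6: op6 r() → 23 — value 23
adding event 15 (op8 responds at 15) leaves no legal real-time order
including or dropping the 1 pending operation (op7) in any combination fails
one such order, op1, op2, op3, op4, op5, op6, op8 (pending dropped), breaks at step 7 where op8 r() → 46 is illegal
one such order, op1, op2, op3, op4, op6, op5, op8 (pending dropped), breaks at step 5 where op6 r() → 23 is illegal

15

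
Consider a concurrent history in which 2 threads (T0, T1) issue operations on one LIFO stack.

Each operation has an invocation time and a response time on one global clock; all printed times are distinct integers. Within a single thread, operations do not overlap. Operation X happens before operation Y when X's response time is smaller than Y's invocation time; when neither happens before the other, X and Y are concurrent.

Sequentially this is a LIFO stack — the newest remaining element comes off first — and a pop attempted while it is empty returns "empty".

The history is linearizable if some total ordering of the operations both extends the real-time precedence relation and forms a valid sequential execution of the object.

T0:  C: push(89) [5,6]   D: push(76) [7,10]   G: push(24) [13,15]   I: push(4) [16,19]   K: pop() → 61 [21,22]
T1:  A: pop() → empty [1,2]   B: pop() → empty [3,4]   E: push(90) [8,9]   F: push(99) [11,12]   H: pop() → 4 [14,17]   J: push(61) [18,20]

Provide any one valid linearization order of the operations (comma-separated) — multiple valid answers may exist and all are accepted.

1. A pop() → empty, leaving stack <>
2. B pop() → empty, leaving stack <>
3. C push(89), leaving stack <89>
4. D push(76), leaving stack <89,76>
5. E push(90), leaving stack <89,76,90>
6. F push(99), leaving stack <89,76,90,99>
7. G push(24), leaving stack <89,76,90,99,24>
8. I push(4), leaving stack <89,76,90,99,24,4>
9. H pop() → 4, leaving stack <89,76,90,99,24>
10. J push(61), leaving stack <89,76,90,99,24,61>
11. K pop() → 61, leaving stack <89,76,90,99,24>

A, B, C, D, E, F, G, I, H, J, K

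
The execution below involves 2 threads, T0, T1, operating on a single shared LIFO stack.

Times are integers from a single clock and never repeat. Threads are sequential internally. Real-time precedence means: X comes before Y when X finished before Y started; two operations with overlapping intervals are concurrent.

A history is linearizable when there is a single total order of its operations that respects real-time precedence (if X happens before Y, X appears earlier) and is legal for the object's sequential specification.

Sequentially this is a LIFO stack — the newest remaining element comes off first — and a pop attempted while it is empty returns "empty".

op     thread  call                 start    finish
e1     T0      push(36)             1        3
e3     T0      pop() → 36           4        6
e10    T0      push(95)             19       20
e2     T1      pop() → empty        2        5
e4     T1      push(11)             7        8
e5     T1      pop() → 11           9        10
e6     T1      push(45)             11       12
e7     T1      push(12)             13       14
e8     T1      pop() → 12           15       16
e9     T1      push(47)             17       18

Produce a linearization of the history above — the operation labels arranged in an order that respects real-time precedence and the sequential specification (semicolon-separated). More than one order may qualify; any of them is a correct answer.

e1; e3; e2; e4; e5; e6; e7; e8; e9; e10

after step 1 (e1 push(36)): stack <36>
after step 2 (e3 pop() → 36): stack <>
after step 3 (e2 pop() → empty): stack <>
after step 4 (e4 push(11)): stack <11>
after step 5 (e5 pop() → 11): stack <>
after step 6 (e6 push(45)): stack <45>
after step 7 (e7 push(12)): stack <45,12>
after step 8 (e8 pop() → 12): stack <45>
after step 9 (e9 push(47)): stack <45,47>
after step 10 (e10 push(95)): stack <45,47,95>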